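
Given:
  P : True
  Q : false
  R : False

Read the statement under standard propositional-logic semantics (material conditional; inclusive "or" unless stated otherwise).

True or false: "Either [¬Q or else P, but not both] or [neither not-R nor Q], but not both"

false

This is (¬Q ⊕ P) ⊕ (¬R ↓ Q).

¬Q = ¬F = T
¬Q ⊕ P = T ⊕ T = F
¬R = ¬F = T
¬R ↓ Q = T ↓ F = F
(¬Q ⊕ P) ⊕ (¬R ↓ Q) = F ⊕ F = F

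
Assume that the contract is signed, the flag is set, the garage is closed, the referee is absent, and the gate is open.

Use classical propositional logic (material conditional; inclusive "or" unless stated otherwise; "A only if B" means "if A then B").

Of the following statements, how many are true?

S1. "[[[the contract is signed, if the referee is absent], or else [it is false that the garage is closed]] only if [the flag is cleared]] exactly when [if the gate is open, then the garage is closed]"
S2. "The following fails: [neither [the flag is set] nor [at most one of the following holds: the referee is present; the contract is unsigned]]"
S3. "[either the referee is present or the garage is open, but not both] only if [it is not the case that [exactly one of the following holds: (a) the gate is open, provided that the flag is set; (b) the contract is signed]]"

2

Let K = "the referee is present" (F), U = "the contract is signed" (T), Q = "the garage is closed" (T), V = "the flag is set" (T), R = "the gate is open" (T).

S1: In symbols: (((¬K → U) ∨ ¬Q) → ¬V) ↔ (R → Q)

¬K = ¬F = T
¬K → U = T → T = T
¬Q = ¬T = F
(¬K → U) ∨ ¬Q = T ∨ F = T
¬V = ¬T = F
((¬K → U) ∨ ¬Q) → ¬V = T → F = F
R → Q = T → T = T
(((¬K → U) ∨ ¬Q) → ¬V) ↔ (R → Q) = F ↔ T = F
Hence S1 is false.

S2: This is ¬(V ↓ (K ↑ ¬U)).

¬U = ¬T = F
K ↑ ¬U = F ↑ F = T
V ↓ (K ↑ ¬U) = T ↓ T = F
¬(V ↓ (K ↑ ¬U)) = ¬F = T
Hence S2 is true.

S3: In symbols: (K ⊕ ¬Q) → ¬((V → R) ⊕ U)

¬Q = ¬T = F
K ⊕ ¬Q = F ⊕ F = F
V → R = T → T = T
(V → R) ⊕ U = T ⊕ T = F
¬((V → R) ⊕ U) = ¬F = T
(K ⊕ ¬Q) → ¬((V → R) ⊕ U) = F → T = T
Thus S3 is true.

Count: 2.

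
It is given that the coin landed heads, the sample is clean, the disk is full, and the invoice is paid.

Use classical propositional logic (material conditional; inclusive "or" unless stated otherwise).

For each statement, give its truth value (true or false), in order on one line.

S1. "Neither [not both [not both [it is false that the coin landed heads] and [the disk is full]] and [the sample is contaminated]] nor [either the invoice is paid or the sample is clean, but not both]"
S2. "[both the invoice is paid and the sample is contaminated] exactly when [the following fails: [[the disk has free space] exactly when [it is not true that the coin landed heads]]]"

S1 F; S2 T

Let N = "the coin landed heads" (T), L = "the disk is full" (T), R = "the sample is contaminated" (F), D = "the invoice is paid" (T).

S1: Formalization: ((~N nand L) nand R) nor (D xor ~R)

~N = ~T = F
~N nand L = F nand T = T
(~N nand L) nand R = T nand F = T
~R = ~F = T
D xor ~R = T xor T = F
((~N nand L) nand R) nor (D xor ~R) = T nor F = F
So S1 is false.

S2: This is (D & R) <-> ~(~L <-> ~N).

D & R = T & F = F
~L = ~T = F
~N = ~T = F
~L <-> ~N = F <-> F = T
~(~L <-> ~N) = ~T = F
(D & R) <-> ~(~L <-> ~N) = F <-> F = T
Thus S2 is true.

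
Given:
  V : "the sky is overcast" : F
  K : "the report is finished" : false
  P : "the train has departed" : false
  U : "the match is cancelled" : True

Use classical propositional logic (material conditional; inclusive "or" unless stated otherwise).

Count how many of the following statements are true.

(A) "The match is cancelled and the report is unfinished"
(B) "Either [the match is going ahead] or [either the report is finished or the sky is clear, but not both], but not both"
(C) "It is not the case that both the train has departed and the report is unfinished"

3

(A): Formalization: U and not K

not K = not False = True
U and not K = True and True = True
Thus (A) is true.

(B): Formalization: not U xor (K xor not V)

not U = not True = False
not V = not False = True
K xor not V = False xor True = True
not U xor (K xor not V) = False xor True = True
So (B) is true.

(C): In symbols: P nand not K

not K = not False = True
P nand not K = False nand True = True
So (C) is true.

True statements: 3 ((A), (B), (C)).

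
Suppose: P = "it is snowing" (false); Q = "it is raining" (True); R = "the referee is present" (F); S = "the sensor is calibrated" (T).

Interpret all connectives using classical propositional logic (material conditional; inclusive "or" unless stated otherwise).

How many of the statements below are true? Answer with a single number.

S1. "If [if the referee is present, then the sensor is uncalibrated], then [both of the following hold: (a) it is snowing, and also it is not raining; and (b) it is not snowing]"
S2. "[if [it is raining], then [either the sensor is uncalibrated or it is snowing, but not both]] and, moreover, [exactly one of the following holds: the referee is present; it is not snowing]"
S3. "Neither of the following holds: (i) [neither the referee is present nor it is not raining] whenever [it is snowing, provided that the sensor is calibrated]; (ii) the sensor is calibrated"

0

S1: This is (R → ¬S) → ((P ∧ ¬Q) ∧ ¬P).

¬S = ¬T = F
R → ¬S = F → F = T
¬Q = ¬T = F
P ∧ ¬Q = F ∧ F = F
¬P = ¬F = T
(P ∧ ¬Q) ∧ ¬P = F ∧ T = F
(R → ¬S) → ((P ∧ ¬Q) ∧ ¬P) = T → F = F
So S1 is false.

S2: This is (Q → (¬S ⊕ P)) ∧ (R ⊕ ¬P).

¬S = ¬T = F
¬S ⊕ P = F ⊕ F = F
Q → (¬S ⊕ P) = T → F = F
¬P = ¬F = T
R ⊕ ¬P = F ⊕ T = T
(Q → (¬S ⊕ P)) ∧ (R ⊕ ¬P) = F ∧ T = F
So S2 is false.

S3: Formalization: ((S → P) → (R ↓ ¬Q)) ↓ S

S → P = T → F = F
¬Q = ¬T = F
R ↓ ¬Q = F ↓ F = T
(S → P) → (R ↓ ¬Q) = F → T = T
((S → P) → (R ↓ ¬Q)) ↓ S = T ↓ T = F
Hence S3 is false.

Count: 0.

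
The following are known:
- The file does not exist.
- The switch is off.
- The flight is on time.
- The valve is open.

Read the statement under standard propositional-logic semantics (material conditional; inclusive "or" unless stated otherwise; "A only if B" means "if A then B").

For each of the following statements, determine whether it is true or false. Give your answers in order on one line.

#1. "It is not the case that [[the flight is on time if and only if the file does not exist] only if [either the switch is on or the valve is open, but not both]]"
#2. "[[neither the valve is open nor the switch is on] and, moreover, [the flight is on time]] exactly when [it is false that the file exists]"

Let W = "the flight is delayed" (False), K = "the file exists" (False), P = "the switch is on" (False), L = "the valve is open" (True).

#1: Parsed as not ((not W iff not K) -> (P xor L))

not W = not False = True
not K = not False = True
not W iff not K = True iff True = True
P xor L = False xor True = True
(not W iff not K) -> (P xor L) = True -> True = True
not ((not W iff not K) -> (P xor L)) = not True = False
Hence #1 is false.

#2: This is ((L nor P) and not W) iff not K.

L nor P = True nor False = False
not W = not False = True
(L nor P) and not W = False and True = False
not K = not False = True
((L nor P) and not W) iff not K = False iff True = False
Thus #2 is false.

#1 False, #2 False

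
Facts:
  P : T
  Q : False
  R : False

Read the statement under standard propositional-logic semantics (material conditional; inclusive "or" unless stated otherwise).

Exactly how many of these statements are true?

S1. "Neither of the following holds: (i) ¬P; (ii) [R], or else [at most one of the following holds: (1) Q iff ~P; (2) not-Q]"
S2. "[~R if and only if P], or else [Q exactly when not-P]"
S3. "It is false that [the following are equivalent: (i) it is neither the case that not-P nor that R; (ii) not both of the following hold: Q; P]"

S1: This is ~P nor (R | ((Q <-> ~P) nand ~Q)).

~P = ~T = F
~P = ~T = F
Q <-> ~P = F <-> F = T
~Q = ~F = T
(Q <-> ~P) nand ~Q = T nand T = F
R | ((Q <-> ~P) nand ~Q) = F | F = F
~P nor (R | ((Q <-> ~P) nand ~Q)) = F nor F = T
Hence S1 is true.

S2: Formalization: (~R <-> P) | (Q <-> ~P)

~R = ~F = T
~R <-> P = T <-> T = T
~P = ~T = F
Q <-> ~P = F <-> F = T
(~R <-> P) | (Q <-> ~P) = T | T = T
Hence S2 is true.

S3: This is ~((~P nor R) <-> (Q nand P)).

~P = ~T = F
~P nor R = F nor F = T
Q nand P = F nand T = T
(~P nor R) <-> (Q nand P) = T <-> T = T
~((~P nor R) <-> (Q nand P)) = ~T = F
Hence S3 is false.

2 of the 3 statements are true (S1, S2).

2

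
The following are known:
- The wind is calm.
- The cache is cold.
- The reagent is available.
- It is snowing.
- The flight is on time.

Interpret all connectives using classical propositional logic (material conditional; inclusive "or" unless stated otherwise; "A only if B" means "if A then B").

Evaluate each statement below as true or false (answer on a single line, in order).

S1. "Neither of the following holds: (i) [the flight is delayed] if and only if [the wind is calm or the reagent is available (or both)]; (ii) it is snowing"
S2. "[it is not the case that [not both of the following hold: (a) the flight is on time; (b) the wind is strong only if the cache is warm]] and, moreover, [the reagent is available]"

S1 F / S2 T

Let U = "the flight is delayed" (F), P = "the wind is strong" (F), R = "the reagent is available" (T), S = "it is snowing" (T), Q = "the cache is warm" (F).

S1: This is (U <-> (~P | R)) nor S.

~P = ~F = T
~P | R = T | T = T
U <-> (~P | R) = F <-> T = F
(U <-> (~P | R)) nor S = F nor T = F
Thus S1 is false.

S2: Parsed as ~(~U nand (P -> Q)) & R

~U = ~F = T
P -> Q = F -> F = T
~U nand (P -> Q) = T nand T = F
~(~U nand (P -> Q)) = ~F = T
~(~U nand (P -> Q)) & R = T & T = T
Thus S2 is true.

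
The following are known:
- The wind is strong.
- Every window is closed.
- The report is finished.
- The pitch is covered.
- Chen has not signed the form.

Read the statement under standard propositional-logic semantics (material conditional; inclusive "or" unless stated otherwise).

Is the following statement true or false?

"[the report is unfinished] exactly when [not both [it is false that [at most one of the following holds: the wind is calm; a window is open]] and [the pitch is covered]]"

false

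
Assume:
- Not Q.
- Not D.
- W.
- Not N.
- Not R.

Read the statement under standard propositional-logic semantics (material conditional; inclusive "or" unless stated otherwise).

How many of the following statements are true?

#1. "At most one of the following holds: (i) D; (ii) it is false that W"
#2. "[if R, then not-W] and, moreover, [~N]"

#1: In symbols: D nand not W

not W = not True = False
D nand not W = False nand False = True
Hence #1 is true.

#2: In symbols: (R -> not W) and not N

not W = not True = False
R -> not W = False -> False = True
not N = not False = True
(R -> not W) and not N = True and True = True
Hence #2 is true.

2 of the 2 statements are true.

2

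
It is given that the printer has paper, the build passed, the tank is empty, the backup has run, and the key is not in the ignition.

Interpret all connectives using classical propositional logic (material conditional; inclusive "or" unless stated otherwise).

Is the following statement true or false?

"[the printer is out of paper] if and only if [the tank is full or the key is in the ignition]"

true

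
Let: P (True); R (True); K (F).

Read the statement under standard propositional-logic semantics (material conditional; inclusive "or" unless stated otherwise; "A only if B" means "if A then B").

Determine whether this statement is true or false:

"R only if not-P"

False.

Values: R=T, P=T.
Parsed as R → ¬P

¬P = ¬T = F
R → ¬P = T → F = F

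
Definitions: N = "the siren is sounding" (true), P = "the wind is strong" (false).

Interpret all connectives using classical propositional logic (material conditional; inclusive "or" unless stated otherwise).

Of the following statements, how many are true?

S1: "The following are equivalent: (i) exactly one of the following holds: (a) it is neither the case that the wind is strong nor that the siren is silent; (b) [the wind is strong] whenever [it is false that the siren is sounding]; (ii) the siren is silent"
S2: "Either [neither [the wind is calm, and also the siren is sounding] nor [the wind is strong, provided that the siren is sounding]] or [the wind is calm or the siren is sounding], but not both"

2

S1: Formalization: ((P nor ~N) xor (~N -> P)) <-> ~N

~N = ~T = F
P nor ~N = F nor F = T
~N = ~T = F
~N -> P = F -> F = T
(P nor ~N) xor (~N -> P) = T xor T = F
~N = ~T = F
((P nor ~N) xor (~N -> P)) <-> ~N = F <-> F = T
Thus S1 is true.

S2: In symbols: ((~P & N) nor (N -> P)) xor (~P | N)

~P = ~F = T
~P & N = T & T = T
N -> P = T -> F = F
(~P & N) nor (N -> P) = T nor F = F
~P = ~F = T
~P | N = T | T = T
((~P & N) nor (N -> P)) xor (~P | N) = F xor T = T
Hence S2 is true.

Count: 2.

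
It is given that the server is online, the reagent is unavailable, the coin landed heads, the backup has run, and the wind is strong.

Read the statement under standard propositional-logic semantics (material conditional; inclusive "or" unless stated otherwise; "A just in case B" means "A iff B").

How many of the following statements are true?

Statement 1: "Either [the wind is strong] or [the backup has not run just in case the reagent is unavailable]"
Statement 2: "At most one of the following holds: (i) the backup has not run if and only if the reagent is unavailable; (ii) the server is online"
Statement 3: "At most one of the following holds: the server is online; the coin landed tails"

3

Let Q = "the wind is strong" (T), W = "the backup has run" (T), P = "the reagent is available" (F), K = "the server is online" (T), G = "the coin landed heads" (T).

Statement 1: Formalization: Q ∨ (¬W ↔ ¬P)

¬W = ¬T = F
¬P = ¬F = T
¬W ↔ ¬P = F ↔ T = F
Q ∨ (¬W ↔ ¬P) = T ∨ F = T
Thus Statement 1 is true.

Statement 2: In symbols: (¬W ↔ ¬P) ↑ K

¬W = ¬T = F
¬P = ¬F = T
¬W ↔ ¬P = F ↔ T = F
(¬W ↔ ¬P) ↑ K = F ↑ T = T
Hence Statement 2 is true.

Statement 3: This is K ↑ ¬G.

¬G = ¬T = F
K ↑ ¬G = T ↑ F = T
Hence Statement 3 is true.

True statements: 3 (Statement 1, Statement 2, Statement 3).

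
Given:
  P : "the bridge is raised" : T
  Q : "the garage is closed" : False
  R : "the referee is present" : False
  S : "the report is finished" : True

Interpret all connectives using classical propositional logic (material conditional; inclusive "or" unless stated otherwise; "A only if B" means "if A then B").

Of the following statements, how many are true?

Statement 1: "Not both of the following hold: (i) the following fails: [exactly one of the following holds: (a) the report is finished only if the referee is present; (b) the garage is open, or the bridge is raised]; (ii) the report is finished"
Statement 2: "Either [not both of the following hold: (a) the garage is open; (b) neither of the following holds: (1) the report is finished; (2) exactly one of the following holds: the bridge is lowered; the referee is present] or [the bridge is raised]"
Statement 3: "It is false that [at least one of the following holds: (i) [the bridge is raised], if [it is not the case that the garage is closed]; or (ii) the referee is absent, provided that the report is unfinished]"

Statement 1: Parsed as ~((S -> R) xor (~Q | P)) nand S

S -> R = T -> F = F
~Q = ~F = T
~Q | P = T | T = T
(S -> R) xor (~Q | P) = F xor T = T
~((S -> R) xor (~Q | P)) = ~T = F
~((S -> R) xor (~Q | P)) nand S = F nand T = T
Hence Statement 1 is true.

Statement 2: Formalization: (~Q nand (S nor (~P xor R))) | P

~Q = ~F = T
~P = ~T = F
~P xor R = F xor F = F
S nor (~P xor R) = T nor F = F
~Q nand (S nor (~P xor R)) = T nand F = T
(~Q nand (S nor (~P xor R))) | P = T | T = T
Hence Statement 2 is true.

Statement 3: Parsed as ~((~Q -> P) | (~S -> ~R))

~Q = ~F = T
~Q -> P = T -> T = T
~S = ~T = F
~R = ~F = T
~S -> ~R = F -> T = T
(~Q -> P) | (~S -> ~R) = T | T = T
~((~Q -> P) | (~S -> ~R)) = ~T = F
Hence Statement 3 is false.

True statements: 2.

2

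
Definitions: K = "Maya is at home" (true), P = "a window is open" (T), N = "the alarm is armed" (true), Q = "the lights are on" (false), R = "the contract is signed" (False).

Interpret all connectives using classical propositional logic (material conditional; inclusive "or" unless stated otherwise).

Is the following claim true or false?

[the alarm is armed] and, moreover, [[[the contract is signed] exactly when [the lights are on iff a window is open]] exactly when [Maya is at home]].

Parsed as N and ((R iff (Q iff P)) iff K)

Q iff P = False iff True = False
R iff (Q iff P) = False iff False = True
(R iff (Q iff P)) iff K = True iff True = True
N and ((R iff (Q iff P)) iff K) = True and True = True

The statement is true.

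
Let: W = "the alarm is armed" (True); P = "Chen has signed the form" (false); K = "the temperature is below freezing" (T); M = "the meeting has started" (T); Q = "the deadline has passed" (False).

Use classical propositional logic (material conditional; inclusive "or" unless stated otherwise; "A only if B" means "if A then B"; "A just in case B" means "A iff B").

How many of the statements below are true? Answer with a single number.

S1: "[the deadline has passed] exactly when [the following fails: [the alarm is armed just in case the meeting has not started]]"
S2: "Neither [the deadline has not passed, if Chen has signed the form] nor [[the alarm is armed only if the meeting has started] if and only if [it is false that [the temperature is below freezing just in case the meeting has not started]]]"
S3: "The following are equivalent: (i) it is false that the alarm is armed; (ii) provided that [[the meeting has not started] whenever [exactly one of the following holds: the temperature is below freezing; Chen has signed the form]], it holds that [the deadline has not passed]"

0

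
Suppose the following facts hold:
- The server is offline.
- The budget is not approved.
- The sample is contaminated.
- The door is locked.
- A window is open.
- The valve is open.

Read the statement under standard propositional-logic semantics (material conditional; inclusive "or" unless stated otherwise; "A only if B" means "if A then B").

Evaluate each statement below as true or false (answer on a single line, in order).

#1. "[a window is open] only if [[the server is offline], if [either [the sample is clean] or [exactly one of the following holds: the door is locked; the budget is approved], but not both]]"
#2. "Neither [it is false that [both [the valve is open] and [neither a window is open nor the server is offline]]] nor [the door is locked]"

Let U = "a window is open" (T), R = "the sample is contaminated" (T), S = "the door is locked" (T), Q = "the budget is approved" (F), P = "the server is online" (F), V = "the valve is open" (T).

#1: In symbols: U -> ((~R xor (S xor Q)) -> ~P)

~R = ~T = F
S xor Q = T xor F = T
~R xor (S xor Q) = F xor T = T
~P = ~F = T
(~R xor (S xor Q)) -> ~P = T -> T = T
U -> ((~R xor (S xor Q)) -> ~P) = T -> T = T
Hence #1 is true.

#2: Formalization: ~(V & (U nor ~P)) nor S

~P = ~F = T
U nor ~P = T nor T = F
V & (U nor ~P) = T & F = F
~(V & (U nor ~P)) = ~F = T
~(V & (U nor ~P)) nor S = T nor T = F
Thus #2 is false.

#1 True; #2 False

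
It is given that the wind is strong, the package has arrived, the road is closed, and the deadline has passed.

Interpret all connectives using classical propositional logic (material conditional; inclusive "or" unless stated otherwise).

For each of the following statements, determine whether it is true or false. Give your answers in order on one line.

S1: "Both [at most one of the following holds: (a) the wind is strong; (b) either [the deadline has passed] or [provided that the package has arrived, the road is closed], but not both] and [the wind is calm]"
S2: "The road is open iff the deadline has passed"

S1 False, S2 False

Let U = "the wind is strong" (T), H = "the deadline has passed" (T), N = "the package has arrived" (T), L = "the road is closed" (T).

S1: This is (U ↑ (H ⊕ (N → L))) ∧ ¬U.

N → L = T → T = T
H ⊕ (N → L) = T ⊕ T = F
U ↑ (H ⊕ (N → L)) = T ↑ F = T
¬U = ¬T = F
(U ↑ (H ⊕ (N → L))) ∧ ¬U = T ∧ F = F
Hence S1 is false.

S2: Parsed as ¬L ↔ H

¬L = ¬T = F
¬L ↔ H = F ↔ T = F
Hence S2 is false.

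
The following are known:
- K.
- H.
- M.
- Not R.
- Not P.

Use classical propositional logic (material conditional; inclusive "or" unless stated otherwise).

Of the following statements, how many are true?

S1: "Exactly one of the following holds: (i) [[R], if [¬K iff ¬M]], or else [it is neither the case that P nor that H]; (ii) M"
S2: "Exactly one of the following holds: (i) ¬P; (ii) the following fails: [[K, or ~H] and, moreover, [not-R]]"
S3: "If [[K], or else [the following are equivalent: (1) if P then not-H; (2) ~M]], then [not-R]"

S1: Parsed as (((~K <-> ~M) -> R) | (P nor H)) xor M

~K = ~T = F
~M = ~T = F
~K <-> ~M = F <-> F = T
(~K <-> ~M) -> R = T -> F = F
P nor H = F nor T = F
((~K <-> ~M) -> R) | (P nor H) = F | F = F
(((~K <-> ~M) -> R) | (P nor H)) xor M = F xor T = T
So S1 is true.

S2: Formalization: ~P xor ~((K | ~H) & ~R)

~P = ~F = T
~H = ~T = F
K | ~H = T | F = T
~R = ~F = T
(K | ~H) & ~R = T & T = T
~((K | ~H) & ~R) = ~T = F
~P xor ~((K | ~H) & ~R) = T xor F = T
Thus S2 is true.

S3: Formalization: (K | ((P -> ~H) <-> ~M)) -> ~R

~H = ~T = F
P -> ~H = F -> F = T
~M = ~T = F
(P -> ~H) <-> ~M = T <-> F = F
K | ((P -> ~H) <-> ~M) = T | F = T
~R = ~F = T
(K | ((P -> ~H) <-> ~M)) -> ~R = T -> T = T
Hence S3 is true.

True statements: 3 (S1, S2, S3).

3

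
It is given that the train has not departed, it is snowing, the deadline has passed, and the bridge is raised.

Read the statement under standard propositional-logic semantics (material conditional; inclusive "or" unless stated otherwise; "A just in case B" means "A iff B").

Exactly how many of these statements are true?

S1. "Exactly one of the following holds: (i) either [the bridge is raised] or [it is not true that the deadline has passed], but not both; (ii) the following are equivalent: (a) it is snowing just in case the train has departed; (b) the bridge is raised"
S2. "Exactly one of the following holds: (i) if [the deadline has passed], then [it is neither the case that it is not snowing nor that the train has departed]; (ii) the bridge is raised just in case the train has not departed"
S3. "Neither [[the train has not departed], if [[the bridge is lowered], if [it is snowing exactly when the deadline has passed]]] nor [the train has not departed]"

1

Let V = "the bridge is raised" (T), N = "the deadline has passed" (T), M = "it is snowing" (T), H = "the train has departed" (F).

S1: This is (V ⊕ ¬N) ⊕ ((M ↔ H) ↔ V).

¬N = ¬T = F
V ⊕ ¬N = T ⊕ F = T
M ↔ H = T ↔ F = F
(M ↔ H) ↔ V = F ↔ T = F
(V ⊕ ¬N) ⊕ ((M ↔ H) ↔ V) = T ⊕ F = T
Thus S1 is true.

S2: Formalization: (N → (¬M ↓ H)) ⊕ (V ↔ ¬H)

¬M = ¬T = F
¬M ↓ H = F ↓ F = T
N → (¬M ↓ H) = T → T = T
¬H = ¬F = T
V ↔ ¬H = T ↔ T = T
(N → (¬M ↓ H)) ⊕ (V ↔ ¬H) = T ⊕ T = F
Thus S2 is false.

S3: Parsed as (((M ↔ N) → ¬V) → ¬H) ↓ ¬H

M ↔ N = T ↔ T = T
¬V = ¬T = F
(M ↔ N) → ¬V = T → F = F
¬H = ¬F = T
((M ↔ N) → ¬V) → ¬H = F → T = T
¬H = ¬F = T
(((M ↔ N) → ¬V) → ¬H) ↓ ¬H = T ↓ T = F
Thus S3 is false.

Count: 1.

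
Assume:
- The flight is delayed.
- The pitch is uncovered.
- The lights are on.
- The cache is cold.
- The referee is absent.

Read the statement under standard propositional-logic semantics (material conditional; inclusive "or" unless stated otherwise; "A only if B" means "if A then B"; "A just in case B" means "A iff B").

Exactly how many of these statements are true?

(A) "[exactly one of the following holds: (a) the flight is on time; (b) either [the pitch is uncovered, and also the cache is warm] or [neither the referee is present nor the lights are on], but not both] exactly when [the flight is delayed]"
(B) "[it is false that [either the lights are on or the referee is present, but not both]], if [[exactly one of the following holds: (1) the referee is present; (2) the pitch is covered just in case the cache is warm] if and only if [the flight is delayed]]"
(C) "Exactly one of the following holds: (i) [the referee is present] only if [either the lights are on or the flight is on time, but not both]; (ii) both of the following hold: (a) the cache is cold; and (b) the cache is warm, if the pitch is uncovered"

1

Let G = "the flight is delayed" (T), R = "the pitch is covered" (F), S = "the cache is warm" (F), H = "the referee is present" (F), V = "the lights are on" (T).

(A): Parsed as (~G xor ((~R & S) xor (H nor V))) <-> G

~G = ~T = F
~R = ~F = T
~R & S = T & F = F
H nor V = F nor T = F
(~R & S) xor (H nor V) = F xor F = F
~G xor ((~R & S) xor (H nor V)) = F xor F = F
(~G xor ((~R & S) xor (H nor V))) <-> G = F <-> T = F
Hence (A) is false.

(B): In symbols: ((H xor (R <-> S)) <-> G) -> ~(V xor H)

R <-> S = F <-> F = T
H xor (R <-> S) = F xor T = T
(H xor (R <-> S)) <-> G = T <-> T = T
V xor H = T xor F = T
~(V xor H) = ~T = F
((H xor (R <-> S)) <-> G) -> ~(V xor H) = T -> F = F
So (B) is false.

(C): Parsed as (H -> (V xor ~G)) xor (~S & (~R -> S))

~G = ~T = F
V xor ~G = T xor F = T
H -> (V xor ~G) = F -> T = T
~S = ~F = T
~R = ~F = T
~R -> S = T -> F = F
~S & (~R -> S) = T & F = F
(H -> (V xor ~G)) xor (~S & (~R -> S)) = T xor F = T
Hence (C) is true.

Count: 1.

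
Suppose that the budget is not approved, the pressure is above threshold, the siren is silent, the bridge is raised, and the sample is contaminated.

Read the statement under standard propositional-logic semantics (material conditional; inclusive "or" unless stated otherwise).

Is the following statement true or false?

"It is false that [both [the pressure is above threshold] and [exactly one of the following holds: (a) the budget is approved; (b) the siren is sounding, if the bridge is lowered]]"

Let D = "the pressure is above threshold" (T), Q = "the budget is approved" (F), W = "the bridge is raised" (T), R = "the siren is sounding" (F).
Parsed as ¬(D ∧ (Q ⊕ (¬W → R)))

¬W = ¬T = F
¬W → R = F → F = T
Q ⊕ (¬W → R) = F ⊕ T = T
D ∧ (Q ⊕ (¬W → R)) = T ∧ T = T
¬(D ∧ (Q ⊕ (¬W → R))) = ¬T = F

The statement is false.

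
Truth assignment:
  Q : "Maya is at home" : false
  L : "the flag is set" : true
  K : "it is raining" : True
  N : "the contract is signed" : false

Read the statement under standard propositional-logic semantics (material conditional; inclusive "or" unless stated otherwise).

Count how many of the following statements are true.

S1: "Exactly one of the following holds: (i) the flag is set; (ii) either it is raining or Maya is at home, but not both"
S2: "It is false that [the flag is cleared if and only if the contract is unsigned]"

S1: This is L xor (K xor Q).

K xor Q = True xor False = True
L xor (K xor Q) = True xor True = False
Thus S1 is false.

S2: Formalization: not (not L iff not N)

not L = not True = False
not N = not False = True
not L iff not N = False iff True = False
not (not L iff not N) = not False = True
Hence S2 is true.

1 of the 2 statements is true (S2).

1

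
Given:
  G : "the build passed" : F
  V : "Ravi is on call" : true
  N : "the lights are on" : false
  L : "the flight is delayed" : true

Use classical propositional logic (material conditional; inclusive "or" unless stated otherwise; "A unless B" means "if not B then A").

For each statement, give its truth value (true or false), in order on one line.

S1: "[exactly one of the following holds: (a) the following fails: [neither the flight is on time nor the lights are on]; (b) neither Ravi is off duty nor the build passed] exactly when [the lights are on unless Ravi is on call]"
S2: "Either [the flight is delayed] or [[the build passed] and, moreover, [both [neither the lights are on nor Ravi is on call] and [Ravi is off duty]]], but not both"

S1 true / S2 true

S1: Formalization: (¬(¬L ↓ N) ⊕ (¬V ↓ G)) ↔ (N ∨ V)

¬L = ¬T = F
¬L ↓ N = F ↓ F = T
¬(¬L ↓ N) = ¬T = F
¬V = ¬T = F
¬V ↓ G = F ↓ F = T
¬(¬L ↓ N) ⊕ (¬V ↓ G) = F ⊕ T = T
N ∨ V = F ∨ T = T
(¬(¬L ↓ N) ⊕ (¬V ↓ G)) ↔ (N ∨ V) = T ↔ T = T
So S1 is true.

S2: In symbols: L ⊕ (G ∧ ((N ↓ V) ∧ ¬V))

N ↓ V = F ↓ T = F
¬V = ¬T = F
(N ↓ V) ∧ ¬V = F ∧ F = F
G ∧ ((N ↓ V) ∧ ¬V) = F ∧ F = F
L ⊕ (G ∧ ((N ↓ V) ∧ ¬V)) = T ⊕ F = T
So S2 is true.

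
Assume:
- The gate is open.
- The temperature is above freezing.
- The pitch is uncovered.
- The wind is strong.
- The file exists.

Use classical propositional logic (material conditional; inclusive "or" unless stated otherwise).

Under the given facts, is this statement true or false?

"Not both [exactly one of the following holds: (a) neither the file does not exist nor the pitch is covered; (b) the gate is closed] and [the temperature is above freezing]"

False

Let U = "the file exists" (T), R = "the pitch is covered" (F), P = "the gate is open" (T), Q = "the temperature is below freezing" (F).
Parsed as ((¬U ↓ R) ⊕ ¬P) ↑ ¬Q

¬U = ¬T = F
¬U ↓ R = F ↓ F = T
¬P = ¬T = F
(¬U ↓ R) ⊕ ¬P = T ⊕ F = T
¬Q = ¬F = T
((¬U ↓ R) ⊕ ¬P) ↑ ¬Q = T ↑ T = F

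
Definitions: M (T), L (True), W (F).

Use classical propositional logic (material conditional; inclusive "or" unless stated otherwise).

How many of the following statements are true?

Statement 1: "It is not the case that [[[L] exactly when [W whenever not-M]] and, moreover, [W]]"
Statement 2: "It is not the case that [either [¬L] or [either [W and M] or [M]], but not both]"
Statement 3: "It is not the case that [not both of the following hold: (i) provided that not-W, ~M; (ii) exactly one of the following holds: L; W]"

1

Statement 1: Parsed as ~((L <-> (~M -> W)) & W)

~M = ~T = F
~M -> W = F -> F = T
L <-> (~M -> W) = T <-> T = T
(L <-> (~M -> W)) & W = T & F = F
~((L <-> (~M -> W)) & W) = ~F = T
Thus Statement 1 is true.

Statement 2: In symbols: ~(~L xor ((W & M) | M))

~L = ~T = F
W & M = F & T = F
(W & M) | M = F | T = T
~L xor ((W & M) | M) = F xor T = T
~(~L xor ((W & M) | M)) = ~T = F
So Statement 2 is false.

Statement 3: This is ~((~W -> ~M) nand (L xor W)).

~W = ~F = T
~M = ~T = F
~W -> ~M = T -> F = F
L xor W = T xor F = T
(~W -> ~M) nand (L xor W) = F nand T = T
~((~W -> ~M) nand (L xor W)) = ~T = F
Thus Statement 3 is false.

True statements: 1 (Statement 1).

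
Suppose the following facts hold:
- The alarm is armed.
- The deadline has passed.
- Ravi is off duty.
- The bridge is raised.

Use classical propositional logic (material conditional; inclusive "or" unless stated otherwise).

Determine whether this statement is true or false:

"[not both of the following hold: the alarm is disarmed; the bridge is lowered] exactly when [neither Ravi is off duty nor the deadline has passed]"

False

Let P = "the alarm is armed" (T), S = "the bridge is raised" (T), R = "Ravi is on call" (F), Q = "the deadline has passed" (T).
In symbols: (¬P ↑ ¬S) ↔ (¬R ↓ Q)

¬P = ¬T = F
¬S = ¬T = F
¬P ↑ ¬S = F ↑ F = T
¬R = ¬F = T
¬R ↓ Q = T ↓ T = F
(¬P ↑ ¬S) ↔ (¬R ↓ Q) = T ↔ F = F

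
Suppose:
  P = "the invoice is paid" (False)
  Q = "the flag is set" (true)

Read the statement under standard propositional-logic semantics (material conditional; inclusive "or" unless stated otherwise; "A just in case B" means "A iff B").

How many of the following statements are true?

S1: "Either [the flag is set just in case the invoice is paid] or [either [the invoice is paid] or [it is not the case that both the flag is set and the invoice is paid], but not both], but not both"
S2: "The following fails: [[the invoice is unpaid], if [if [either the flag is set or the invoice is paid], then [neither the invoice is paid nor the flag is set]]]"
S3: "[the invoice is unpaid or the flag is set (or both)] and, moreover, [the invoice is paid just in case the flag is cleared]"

2

S1: Formalization: (Q ↔ P) ⊕ (P ⊕ (Q ↑ P))

Q ↔ P = T ↔ F = F
Q ↑ P = T ↑ F = T
P ⊕ (Q ↑ P) = F ⊕ T = T
(Q ↔ P) ⊕ (P ⊕ (Q ↑ P)) = F ⊕ T = T
Thus S1 is true.

S2: Formalization: ¬(((Q ∨ P) → (P ↓ Q)) → ¬P)

Q ∨ P = T ∨ F = T
P ↓ Q = F ↓ T = F
(Q ∨ P) → (P ↓ Q) = T → F = F
¬P = ¬F = T
((Q ∨ P) → (P ↓ Q)) → ¬P = F → T = T
¬(((Q ∨ P) → (P ↓ Q)) → ¬P) = ¬T = F
Hence S2 is false.

S3: This is (¬P ∨ Q) ∧ (P ↔ ¬Q).

¬P = ¬F = T
¬P ∨ Q = T ∨ T = T
¬Q = ¬T = F
P ↔ ¬Q = F ↔ F = T
(¬P ∨ Q) ∧ (P ↔ ¬Q) = T ∧ T = T
Thus S3 is true.

True statements: 2.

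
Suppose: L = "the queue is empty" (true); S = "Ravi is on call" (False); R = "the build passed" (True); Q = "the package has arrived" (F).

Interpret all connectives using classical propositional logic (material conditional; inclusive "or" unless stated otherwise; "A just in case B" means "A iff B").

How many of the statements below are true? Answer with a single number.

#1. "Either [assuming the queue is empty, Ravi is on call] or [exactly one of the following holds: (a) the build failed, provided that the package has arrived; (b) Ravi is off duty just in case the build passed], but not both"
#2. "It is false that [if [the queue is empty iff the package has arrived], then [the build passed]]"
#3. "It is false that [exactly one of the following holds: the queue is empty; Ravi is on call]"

#1: This is (L -> S) xor ((Q -> not R) xor (not S iff R)).

L -> S = True -> False = False
not R = not True = False
Q -> not R = False -> False = True
not S = not False = True
not S iff R = True iff True = True
(Q -> not R) xor (not S iff R) = True xor True = False
(L -> S) xor ((Q -> not R) xor (not S iff R)) = False xor False = False
So #1 is false.

#2: This is not ((L iff Q) -> R).

L iff Q = True iff False = False
(L iff Q) -> R = False -> True = True
not ((L iff Q) -> R) = not True = False
Hence #2 is false.

#3: Formalization: not (L xor S)

L xor S = True xor False = True
not (L xor S) = not True = False
Thus #3 is false.

True statements: 0 (none).

0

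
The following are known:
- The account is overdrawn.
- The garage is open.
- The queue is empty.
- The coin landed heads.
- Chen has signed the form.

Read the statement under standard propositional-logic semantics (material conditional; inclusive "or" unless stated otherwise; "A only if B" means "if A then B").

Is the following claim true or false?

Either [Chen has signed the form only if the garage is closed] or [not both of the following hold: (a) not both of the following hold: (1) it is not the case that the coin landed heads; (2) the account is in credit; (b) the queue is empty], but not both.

Let R = "Chen has signed the form" (T), K = "the garage is closed" (F), D = "the coin landed heads" (T), U = "the account is overdrawn" (T), N = "the queue is empty" (T).
Formalization: (R -> K) xor ((~D nand ~U) nand N)

R -> K = T -> F = F
~D = ~T = F
~U = ~T = F
~D nand ~U = F nand F = T
(~D nand ~U) nand N = T nand T = F
(R -> K) xor ((~D nand ~U) nand N) = F xor F = F

false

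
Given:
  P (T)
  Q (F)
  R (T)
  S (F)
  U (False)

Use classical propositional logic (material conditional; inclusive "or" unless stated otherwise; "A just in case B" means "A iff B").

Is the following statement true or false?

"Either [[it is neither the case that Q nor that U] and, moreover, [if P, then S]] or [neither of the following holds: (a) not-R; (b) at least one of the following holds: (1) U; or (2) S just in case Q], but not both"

Formalization: ((Q nor U) and (P -> S)) xor (not R nor (U or (S iff Q)))

Q nor U = False nor False = True
P -> S = True -> False = False
(Q nor U) and (P -> S) = True and False = False
not R = not True = False
S iff Q = False iff False = True
U or (S iff Q) = False or True = True
not R nor (U or (S iff Q)) = False nor True = False
((Q nor U) and (P -> S)) xor (not R nor (U or (S iff Q))) = False xor False = False

The statement is false.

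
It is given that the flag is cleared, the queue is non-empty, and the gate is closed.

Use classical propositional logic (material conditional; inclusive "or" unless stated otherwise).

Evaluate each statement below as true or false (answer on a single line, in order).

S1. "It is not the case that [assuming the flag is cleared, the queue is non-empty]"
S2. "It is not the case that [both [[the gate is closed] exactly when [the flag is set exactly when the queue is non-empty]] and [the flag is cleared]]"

Let V = "the flag is set" (F), N = "the queue is empty" (F), L = "the gate is open" (F).

S1: This is ¬(¬V → ¬N).

¬V = ¬F = T
¬N = ¬F = T
¬V → ¬N = T → T = T
¬(¬V → ¬N) = ¬T = F
So S1 is false.

S2: Parsed as ¬((¬L ↔ (V ↔ ¬N)) ∧ ¬V)

¬L = ¬F = T
¬N = ¬F = T
V ↔ ¬N = F ↔ T = F
¬L ↔ (V ↔ ¬N) = T ↔ F = F
¬V = ¬F = T
(¬L ↔ (V ↔ ¬N)) ∧ ¬V = F ∧ T = F
¬((¬L ↔ (V ↔ ¬N)) ∧ ¬V) = ¬F = T
Thus S2 is true.

S1 False / S2 True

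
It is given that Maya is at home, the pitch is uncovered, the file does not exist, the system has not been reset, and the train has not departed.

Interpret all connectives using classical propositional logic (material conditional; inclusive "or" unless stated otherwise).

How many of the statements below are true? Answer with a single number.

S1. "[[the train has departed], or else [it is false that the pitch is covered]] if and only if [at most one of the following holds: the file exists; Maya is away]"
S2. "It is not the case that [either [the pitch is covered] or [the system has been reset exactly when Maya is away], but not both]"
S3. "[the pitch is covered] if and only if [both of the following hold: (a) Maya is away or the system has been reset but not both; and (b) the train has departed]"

Let U = "the train has departed" (False), Q = "the pitch is covered" (False), R = "the file exists" (False), P = "Maya is at home" (True), S = "the system has been reset" (False).

S1: Formalization: (U or not Q) iff (R nand not P)

not Q = not False = True
U or not Q = False or True = True
not P = not True = False
R nand not P = False nand False = True
(U or not Q) iff (R nand not P) = True iff True = True
Thus S1 is true.

S2: In symbols: not (Q xor (S iff not P))

not P = not True = False
S iff not P = False iff False = True
Q xor (S iff not P) = False xor True = True
not (Q xor (S iff not P)) = not True = False
Thus S2 is false.

S3: This is Q iff ((not P xor S) and U).

not P = not True = False
not P xor S = False xor False = False
(not P xor S) and U = False and False = False
Q iff ((not P xor S) and U) = False iff False = True
So S3 is true.

2 of the 3 statements are true (S1, S3).

2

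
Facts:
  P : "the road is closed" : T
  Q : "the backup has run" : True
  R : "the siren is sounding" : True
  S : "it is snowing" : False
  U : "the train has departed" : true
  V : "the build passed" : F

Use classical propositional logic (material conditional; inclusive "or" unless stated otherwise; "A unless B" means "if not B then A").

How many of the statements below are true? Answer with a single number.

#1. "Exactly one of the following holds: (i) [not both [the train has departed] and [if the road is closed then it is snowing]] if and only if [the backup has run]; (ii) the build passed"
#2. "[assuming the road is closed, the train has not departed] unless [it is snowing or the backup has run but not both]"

#1: In symbols: ((U nand (P -> S)) <-> Q) xor V

P -> S = T -> F = F
U nand (P -> S) = T nand F = T
(U nand (P -> S)) <-> Q = T <-> T = T
((U nand (P -> S)) <-> Q) xor V = T xor F = T
Thus #1 is true.

#2: In symbols: (P -> ~U) | (S xor Q)

~U = ~T = F
P -> ~U = T -> F = F
S xor Q = F xor T = T
(P -> ~U) | (S xor Q) = F | T = T
Hence #2 is true.

True statements: 2 (#1, #2).

2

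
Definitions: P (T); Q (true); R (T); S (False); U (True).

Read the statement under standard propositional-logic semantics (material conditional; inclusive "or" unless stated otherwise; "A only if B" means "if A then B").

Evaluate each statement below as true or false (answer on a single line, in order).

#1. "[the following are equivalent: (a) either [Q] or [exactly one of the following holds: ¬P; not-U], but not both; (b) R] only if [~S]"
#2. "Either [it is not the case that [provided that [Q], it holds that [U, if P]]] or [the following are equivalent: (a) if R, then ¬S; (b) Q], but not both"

#1 T, #2 T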